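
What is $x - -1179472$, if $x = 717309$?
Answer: $1896781$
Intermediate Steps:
$x - -1179472 = 717309 - -1179472 = 717309 + 1179472 = 1896781$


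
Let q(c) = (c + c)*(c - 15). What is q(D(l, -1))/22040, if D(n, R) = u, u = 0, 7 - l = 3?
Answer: 0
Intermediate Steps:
l = 4 (l = 7 - 1*3 = 7 - 3 = 4)
D(n, R) = 0
q(c) = 2*c*(-15 + c) (q(c) = (2*c)*(-15 + c) = 2*c*(-15 + c))
q(D(l, -1))/22040 = (2*0*(-15 + 0))/22040 = (2*0*(-15))*(1/22040) = 0*(1/22040) = 0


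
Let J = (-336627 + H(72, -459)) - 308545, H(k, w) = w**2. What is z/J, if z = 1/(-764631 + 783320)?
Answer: -1/8120202299 ≈ -1.2315e-10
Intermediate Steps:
J = -434491 (J = (-336627 + (-459)**2) - 308545 = (-336627 + 210681) - 308545 = -125946 - 308545 = -434491)
z = 1/18689 ≈ 5.3507e-5
z/J = (1/18689)/(-434491) = (1/18689)*(-1/434491) = -1/8120202299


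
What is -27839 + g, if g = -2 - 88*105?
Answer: -37081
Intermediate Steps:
g = -9242 (g = -2 - 9240 = -9242)
-27839 + g = -27839 - 9242 = -37081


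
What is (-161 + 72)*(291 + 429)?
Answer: -64080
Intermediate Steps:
(-161 + 72)*(291 + 429) = -89*720 = -64080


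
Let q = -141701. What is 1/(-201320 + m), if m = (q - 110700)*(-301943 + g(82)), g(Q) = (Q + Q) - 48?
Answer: 1/76181235307 ≈ 1.3127e-11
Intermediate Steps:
g(Q) = -48 + 2*Q (g(Q) = 2*Q - 48 = -48 + 2*Q)
m = 76181436627 (m = (-141701 - 110700)*(-301943 + (-48 + 2*82)) = -252401*(-301943 + (-48 + 164)) = -252401*(-301943 + 116) = -252401*(-301827) = 76181436627)
1/(-201320 + m) = 1/(-201320 + 76181436627) = 1/76181235307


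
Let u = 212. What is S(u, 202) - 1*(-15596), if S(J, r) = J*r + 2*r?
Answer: 58824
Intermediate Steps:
S(J, r) = 2*r + J*r
S(u, 202) - 1*(-15596) = 202*(2 + 212) - 1*(-15596) = 202*214 + 15596 = 43228 + 15596 = 58824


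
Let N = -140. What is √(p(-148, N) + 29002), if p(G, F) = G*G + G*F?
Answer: √71626 ≈ 267.63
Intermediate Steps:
p(G, F) = G² + F*G
√(p(-148, N) + 29002) = √(-148*(-140 - 148) + 29002) = √(-148*(-288) + 29002) = √(42624 + 29002) = √71626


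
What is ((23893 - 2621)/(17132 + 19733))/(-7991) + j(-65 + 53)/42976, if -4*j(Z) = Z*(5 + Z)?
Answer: -7100537987/12660223127840 ≈ -0.00056085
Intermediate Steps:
j(Z) = -Z*(5 + Z)/4
((23893 - 2621)/(17132 + 19733))/(-7991) + j(-65 + 53)/42976 = ((23893 - 2621)/(17132 + 19733))/(-7991) - (-65 + 53)*(5 + (-65 + 53))/4/42976 = (21272/36865)*(-1/7991) - ¼*(-12)*(5 - 12)*(1/42976) = (21272*(1/36865))*(-1/7991) - ¼*(-12)*(-7)*(1/42976) = (21272/36865)*(-1/7991) - 21*1/42976 = -21272/294588215 - 21/42976 = -7100537987/12660223127840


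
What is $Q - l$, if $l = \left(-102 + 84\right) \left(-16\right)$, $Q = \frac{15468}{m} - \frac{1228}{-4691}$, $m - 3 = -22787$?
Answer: $- \frac{7706486977}{26719936} \approx -288.42$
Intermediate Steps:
$m = -22784$ ($m = 3 - 22787 = -22784$)
$Q = - \frac{11145409}{26719936}$ ($Q = \frac{15468}{-22784} - \frac{1228}{-4691} = 15468 \left(- \frac{1}{22784}\right) - - \frac{1228}{4691} = - \frac{3867}{5696} + \frac{1228}{4691} = - \frac{11145409}{26719936} \approx -0.41712$)
$l = 288$ ($l = \left(-18\right) \left(-16\right) = 288$)
$Q - l = - \frac{11145409}{26719936} - 288 = - \frac{7706486977}{26719936}$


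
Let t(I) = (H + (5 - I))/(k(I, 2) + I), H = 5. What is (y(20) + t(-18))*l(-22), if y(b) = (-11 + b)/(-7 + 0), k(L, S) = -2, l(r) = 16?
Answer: -1504/35 ≈ -42.971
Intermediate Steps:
y(b) = 11/7 - b/7 (y(b) = (-11 + b)/(-7) = (-11 + b)*(-⅐) = 11/7 - b/7)
t(I) = (10 - I)/(-2 + I) (t(I) = (5 + (5 - I))/(-2 + I) = (10 - I)/(-2 + I))
(y(20) + t(-18))*l(-22) = ((11/7 - ⅐*20) + (10 - 1*(-18))/(-2 - 18))*16 = ((11/7 - 20/7) + (10 + 18)/(-20))*16 = (-9/7 - 1/20*28)*16 = (-9/7 - 7/5)*16 = -94/35*16 = -1504/35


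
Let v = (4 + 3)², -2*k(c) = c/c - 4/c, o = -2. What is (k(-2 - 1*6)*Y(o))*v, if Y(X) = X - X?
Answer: 0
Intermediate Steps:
Y(X) = 0
k(c) = -½ + 2/c (k(c) = -(c/c - 4/c)/2 = -(1 - 4/c)/2 = -½ + 2/c)
v = 49 (v = 7² = 49)
(k(-2 - 1*6)*Y(o))*v = (((4 - (-2 - 1*6))/(2*(-2 - 1*6)))*0)*49 = (((4 - (-2 - 6))/(2*(-2 - 6)))*0)*49 = (((½)*(4 - 1*(-8))/(-8))*0)*49 = (((½)*(-⅛)*(4 + 8))*0)*49 = (((½)*(-⅛)*12)*0)*49 = -¾*0*49 = 0*49 = 0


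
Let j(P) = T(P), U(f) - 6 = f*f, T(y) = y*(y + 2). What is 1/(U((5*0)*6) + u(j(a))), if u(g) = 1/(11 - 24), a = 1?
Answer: 13/77 ≈ 0.16883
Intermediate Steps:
T(y) = y*(2 + y)
U(f) = 6 + f² (U(f) = 6 + f*f = 6 + f²)
j(P) = P*(2 + P)
u(g) = -1/13 (u(g) = 1/(-13) = -1/13)
1/(U((5*0)*6) + u(j(a))) = 1/((6 + ((5*0)*6)²) - 1/13) = 1/((6 + (0*6)²) - 1/13) = 1/((6 + 0²) - 1/13) = 1/((6 + 0) - 1/13) = 1/(6 - 1/13) = 1/(77/13) = 13/77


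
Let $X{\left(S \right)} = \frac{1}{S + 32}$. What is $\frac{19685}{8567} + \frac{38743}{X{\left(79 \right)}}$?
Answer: $\frac{36842171876}{8567} \approx 4.3005 \cdot 10^{6}$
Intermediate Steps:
$X{\left(S \right)} = \frac{1}{32 + S}$
$\frac{19685}{8567} + \frac{38743}{X{\left(79 \right)}} = \frac{19685}{8567} + \frac{38743}{\frac{1}{32 + 79}} = 19685 \cdot \frac{1}{8567} + \frac{38743}{\frac{1}{111}} = \frac{19685}{8567} + 38743 \frac{1}{\frac{1}{111}} = \frac{19685}{8567} + 38743 \cdot 111 = \frac{19685}{8567} + 4300473 = \frac{36842171876}{8567}$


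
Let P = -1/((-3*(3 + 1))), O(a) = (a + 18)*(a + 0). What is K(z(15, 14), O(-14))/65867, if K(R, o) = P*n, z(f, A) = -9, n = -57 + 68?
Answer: 11/790404 ≈ 1.3917e-5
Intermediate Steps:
n = 11
O(a) = a*(18 + a) (O(a) = (18 + a)*a = a*(18 + a))
P = 1/12 (P = -1/((-3*4)) = -1/(-12) = -1*(-1/12) = 1/12 ≈ 0.083333)
K(R, o) = 11/12 (K(R, o) = (1/12)*11 = 11/12)
K(z(15, 14), O(-14))/65867 = (11/12)/65867 = (11/12)*(1/65867) = 11/790404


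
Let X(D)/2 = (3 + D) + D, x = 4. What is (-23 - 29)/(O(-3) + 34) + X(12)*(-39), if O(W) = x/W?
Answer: -103272/49 ≈ -2107.6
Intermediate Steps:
X(D) = 6 + 4*D (X(D) = 2*((3 + D) + D) = 2*(3 + 2*D) = 6 + 4*D)
O(W) = 4/W
(-23 - 29)/(O(-3) + 34) + X(12)*(-39) = (-23 - 29)/(4/(-3) + 34) + (6 + 4*12)*(-39) = -52/(4*(-1/3) + 34) + (6 + 48)*(-39) = -52/(-4/3 + 34) + 54*(-39) = -52/98/3 - 2106 = -52*3/98 - 2106 = -78/49 - 2106 = -103272/49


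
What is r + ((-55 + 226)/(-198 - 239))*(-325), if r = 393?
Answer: 11964/23 ≈ 520.17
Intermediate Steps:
r + ((-55 + 226)/(-198 - 239))*(-325) = 393 + ((-55 + 226)/(-198 - 239))*(-325) = 393 + (171/(-437))*(-325) = 393 + (171*(-1/437))*(-325) = 393 - 9/23*(-325) = 393 + 2925/23 = 11964/23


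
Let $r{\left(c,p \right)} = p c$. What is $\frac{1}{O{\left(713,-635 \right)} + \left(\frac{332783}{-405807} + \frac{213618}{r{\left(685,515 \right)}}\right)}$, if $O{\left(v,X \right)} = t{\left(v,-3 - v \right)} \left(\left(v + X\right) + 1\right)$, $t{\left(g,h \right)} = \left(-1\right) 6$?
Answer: $- \frac{143158564425}{67887869380549} \approx -0.0021087$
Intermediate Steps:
$r{\left(c,p \right)} = c p$
$t{\left(g,h \right)} = -6$
$O{\left(v,X \right)} = -6 - 6 X - 6 v$ ($O{\left(v,X \right)} = - 6 \left(\left(v + X\right) + 1\right) = - 6 \left(\left(X + v\right) + 1\right) = - 6 \left(1 + X + v\right) = -6 - 6 X - 6 v$)
$\frac{1}{O{\left(713,-635 \right)} + \left(\frac{332783}{-405807} + \frac{213618}{r{\left(685,515 \right)}}\right)} = \frac{1}{\left(-6 - -3810 - 4278\right) + \left(\frac{332783}{-405807} + \frac{213618}{685 \cdot 515}\right)} = \frac{1}{\left(-6 + 3810 - 4278\right) + \left(332783 \left(- \frac{1}{405807}\right) + \frac{213618}{352775}\right)} = \frac{1}{-474 + \left(- \frac{332783}{405807} + 213618 \cdot \frac{1}{352775}\right)} = \frac{1}{-474 + \left(- \frac{332783}{405807} + \frac{213618}{352775}\right)} = \frac{1}{-474 - \frac{30709843099}{143158564425}} = \frac{1}{- \frac{67887869380549}{143158564425}} = - \frac{143158564425}{67887869380549}$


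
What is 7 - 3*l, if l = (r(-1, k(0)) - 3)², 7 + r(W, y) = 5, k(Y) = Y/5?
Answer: -68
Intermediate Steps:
k(Y) = Y/5 (k(Y) = Y*(⅕) = Y/5)
r(W, y) = -2 (r(W, y) = -7 + 5 = -2)
l = 25 (l = (-2 - 3)² = (-5)² = 25)
7 - 3*l = 7 - 3*25 = 7 - 75 = -68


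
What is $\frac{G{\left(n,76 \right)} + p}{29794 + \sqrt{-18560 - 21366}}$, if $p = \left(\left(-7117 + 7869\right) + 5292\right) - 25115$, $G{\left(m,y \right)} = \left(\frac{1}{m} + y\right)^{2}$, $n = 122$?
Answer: $- \frac{109169759585}{244682585852} + \frac{7328305 i \sqrt{39926}}{489365171704} \approx -0.44617 + 0.0029923 i$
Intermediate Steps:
$G{\left(m,y \right)} = \left(y + \frac{1}{m}\right)^{2}$
$p = -19071$ ($p = \left(752 + 5292\right) - 25115 = 6044 - 25115 = -19071$)
$\frac{G{\left(n,76 \right)} + p}{29794 + \sqrt{-18560 - 21366}} = \frac{\frac{\left(1 + 122 \cdot 76\right)^{2}}{14884} - 19071}{29794 + \sqrt{-18560 - 21366}} = \frac{\frac{\left(1 + 9272\right)^{2}}{14884} - 19071}{29794 + \sqrt{-39926}} = \frac{\frac{9273^{2}}{14884} - 19071}{29794 + i \sqrt{39926}} = \frac{\frac{1}{14884} \cdot 85988529 - 19071}{29794 + i \sqrt{39926}} = \frac{\frac{85988529}{14884} - 19071}{29794 + i \sqrt{39926}} = - \frac{197864235}{14884 \left(29794 + i \sqrt{39926}\right)}$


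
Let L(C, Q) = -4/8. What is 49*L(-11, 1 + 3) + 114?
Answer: 179/2 ≈ 89.500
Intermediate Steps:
L(C, Q) = -½ (L(C, Q) = -4*⅛ = -½)
49*L(-11, 1 + 3) + 114 = 49*(-½) + 114 = -49/2 + 114 = 179/2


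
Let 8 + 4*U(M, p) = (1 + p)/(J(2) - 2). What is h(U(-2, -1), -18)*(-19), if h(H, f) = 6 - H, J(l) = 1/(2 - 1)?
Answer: -152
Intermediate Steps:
J(l) = 1 (J(l) = 1/1 = 1)
U(M, p) = -9/4 - p/4 (U(M, p) = -2 + ((1 + p)/(1 - 2))/4 = -2 + ((1 + p)/(-1))/4 = -2 + ((1 + p)*(-1))/4 = -2 + (-1 - p)/4 = -2 + (-1/4 - p/4) = -9/4 - p/4)
h(U(-2, -1), -18)*(-19) = (6 - (-9/4 - 1/4*(-1)))*(-19) = (6 - (-9/4 + 1/4))*(-19) = (6 - 1*(-2))*(-19) = (6 + 2)*(-19) = 8*(-19) = -152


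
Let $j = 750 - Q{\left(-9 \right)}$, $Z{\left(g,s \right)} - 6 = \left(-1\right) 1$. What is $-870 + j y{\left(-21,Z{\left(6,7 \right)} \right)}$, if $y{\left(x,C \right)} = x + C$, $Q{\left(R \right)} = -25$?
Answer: $-13270$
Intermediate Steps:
$Z{\left(g,s \right)} = 5$ ($Z{\left(g,s \right)} = 6 - 1 = 5$)
$y{\left(x,C \right)} = C + x$
$j = 775$ ($j = 750 - -25 = 750 + 25 = 775$)
$-870 + j y{\left(-21,Z{\left(6,7 \right)} \right)} = -870 + 775 \left(5 - 21\right) = -870 + 775 \left(-16\right) = -870 - 12400 = -13270$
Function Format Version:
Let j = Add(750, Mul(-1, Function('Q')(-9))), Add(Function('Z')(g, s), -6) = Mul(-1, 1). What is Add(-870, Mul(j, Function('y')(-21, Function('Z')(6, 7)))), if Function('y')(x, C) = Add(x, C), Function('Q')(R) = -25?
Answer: -13270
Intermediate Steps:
Function('Z')(g, s) = 5 (Function('Z')(g, s) = Add(6, Mul(-1, 1)) = Add(6, -1) = 5)
Function('y')(x, C) = Add(C, x)
j = 775 (j = Add(750, Mul(-1, -25)) = Add(750, 25) = 775)
Add(-870, Mul(j, Function('y')(-21, Function('Z')(6, 7)))) = Add(-870, Mul(775, Add(5, -21))) = Add(-870, Mul(775, -16)) = Add(-870, -12400) = -13270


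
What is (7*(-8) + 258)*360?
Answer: 72720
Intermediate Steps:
(7*(-8) + 258)*360 = (-56 + 258)*360 = 202*360 = 72720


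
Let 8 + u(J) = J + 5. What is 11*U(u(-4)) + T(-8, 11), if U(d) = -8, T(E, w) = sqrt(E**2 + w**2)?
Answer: -88 + sqrt(185) ≈ -74.399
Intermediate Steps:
u(J) = -3 + J (u(J) = -8 + (J + 5) = -8 + (5 + J) = -3 + J)
11*U(u(-4)) + T(-8, 11) = 11*(-8) + sqrt((-8)**2 + 11**2) = -88 + sqrt(64 + 121) = -88 + sqrt(185)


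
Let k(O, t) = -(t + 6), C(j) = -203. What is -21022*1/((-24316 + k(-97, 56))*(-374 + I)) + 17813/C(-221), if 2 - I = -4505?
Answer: -897365807648/10226558811 ≈ -87.749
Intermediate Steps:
k(O, t) = -6 - t (k(O, t) = -(6 + t) = -6 - t)
I = 4507 (I = 2 - 1*(-4505) = 2 + 4505 = 4507)
-21022*1/((-24316 + k(-97, 56))*(-374 + I)) + 17813/C(-221) = -21022*1/((-24316 + (-6 - 1*56))*(-374 + 4507)) + 17813/(-203) = -21022*1/(4133*(-24316 + (-6 - 56))) + 17813*(-1/203) = -21022*1/(4133*(-24316 - 62)) - 17813/203 = -21022/((-24378*4133)) - 17813/203 = -21022/(-100754274) - 17813/203 = -21022*(-1/100754274) - 17813/203 = 10511/50377137 - 17813/203 = -897365807648/10226558811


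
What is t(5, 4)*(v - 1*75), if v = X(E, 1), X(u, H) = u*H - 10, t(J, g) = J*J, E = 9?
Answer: -1900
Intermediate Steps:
t(J, g) = J²
X(u, H) = -10 + H*u (X(u, H) = H*u - 10 = -10 + H*u)
v = -1 (v = -10 + 1*9 = -10 + 9 = -1)
t(5, 4)*(v - 1*75) = 5²*(-1 - 1*75) = 25*(-1 - 75) = 25*(-76) = -1900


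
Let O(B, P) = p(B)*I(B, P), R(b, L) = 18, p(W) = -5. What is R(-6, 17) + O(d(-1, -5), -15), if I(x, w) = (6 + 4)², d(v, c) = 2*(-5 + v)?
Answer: -482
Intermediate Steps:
d(v, c) = -10 + 2*v
I(x, w) = 100 (I(x, w) = 10² = 100)
O(B, P) = -500 (O(B, P) = -5*100 = -500)
R(-6, 17) + O(d(-1, -5), -15) = 18 - 500 = -482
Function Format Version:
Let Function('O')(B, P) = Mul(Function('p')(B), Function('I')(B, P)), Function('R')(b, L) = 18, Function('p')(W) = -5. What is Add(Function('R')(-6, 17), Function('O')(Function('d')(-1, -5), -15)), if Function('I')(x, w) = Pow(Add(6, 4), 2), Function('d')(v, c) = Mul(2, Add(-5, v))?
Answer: -482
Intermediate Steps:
Function('d')(v, c) = Add(-10, Mul(2, v))
Function('I')(x, w) = 100 (Function('I')(x, w) = Pow(10, 2) = 100)
Function('O')(B, P) = -500 (Function('O')(B, P) = Mul(-5, 100) = -500)
Add(Function('R')(-6, 17), Function('O')(Function('d')(-1, -5), -15)) = Add(18, -500) = -482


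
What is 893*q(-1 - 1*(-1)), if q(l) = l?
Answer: 0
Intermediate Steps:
893*q(-1 - 1*(-1)) = 893*(-1 - 1*(-1)) = 893*(-1 + 1) = 893*0 = 0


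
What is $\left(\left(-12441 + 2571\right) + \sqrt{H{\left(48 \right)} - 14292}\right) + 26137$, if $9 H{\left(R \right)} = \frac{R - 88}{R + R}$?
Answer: $16267 + \frac{i \sqrt{4630623}}{18} \approx 16267.0 + 119.55 i$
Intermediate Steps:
$H{\left(R \right)} = \frac{-88 + R}{18 R}$ ($H{\left(R \right)} = \frac{\left(R - 88\right) \frac{1}{R + R}}{9} = \frac{\left(-88 + R\right) \frac{1}{2 R}}{9} = \frac{\frac{1}{2} \frac{1}{R} \left(-88 + R\right)}{9} = \frac{-88 + R}{18 R}$)
$\left(\left(-12441 + 2571\right) + \sqrt{H{\left(48 \right)} - 14292}\right) + 26137 = \left(\left(-12441 + 2571\right) + \sqrt{\frac{-88 + 48}{18 \cdot 48} - 14292}\right) + 26137 = \left(-9870 + \sqrt{\frac{1}{18} \cdot \frac{1}{48} \left(-40\right) - 14292}\right) + 26137 = \left(-9870 + \sqrt{- \frac{5}{108} - 14292}\right) + 26137 = \left(-9870 + \sqrt{- \frac{1543541}{108}}\right) + 26137 = \left(-9870 + \frac{i \sqrt{4630623}}{18}\right) + 26137 = 16267 + \frac{i \sqrt{4630623}}{18}$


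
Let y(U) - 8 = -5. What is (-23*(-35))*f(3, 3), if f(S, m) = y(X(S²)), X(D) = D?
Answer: 2415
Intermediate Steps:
y(U) = 3 (y(U) = 8 - 5 = 3)
f(S, m) = 3
(-23*(-35))*f(3, 3) = -23*(-35)*3 = 805*3 = 2415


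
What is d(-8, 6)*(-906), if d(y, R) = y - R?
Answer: 12684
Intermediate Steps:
d(-8, 6)*(-906) = (-8 - 1*6)*(-906) = (-8 - 6)*(-906) = -14*(-906) = 12684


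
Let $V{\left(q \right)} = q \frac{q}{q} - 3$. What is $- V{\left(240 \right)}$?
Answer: $-237$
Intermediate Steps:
$V{\left(q \right)} = -3 + q$ ($V{\left(q \right)} = q 1 - 3 = q - 3 = -3 + q$)
$- V{\left(240 \right)} = - (-3 + 240) = \left(-1\right) 237 = -237$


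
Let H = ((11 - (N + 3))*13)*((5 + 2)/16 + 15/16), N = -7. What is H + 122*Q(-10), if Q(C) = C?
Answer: -7615/8 ≈ -951.88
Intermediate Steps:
H = 2145/8 (H = ((11 - (-7 + 3))*13)*((5 + 2)/16 + 15/16) = ((11 - 1*(-4))*13)*(7*(1/16) + 15*(1/16)) = ((11 + 4)*13)*(7/16 + 15/16) = (15*13)*(11/8) = 195*(11/8) = 2145/8 ≈ 268.13)
H + 122*Q(-10) = 2145/8 + 122*(-10) = 2145/8 - 1220 = -7615/8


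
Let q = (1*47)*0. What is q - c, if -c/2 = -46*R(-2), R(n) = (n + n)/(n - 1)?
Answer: -368/3 ≈ -122.67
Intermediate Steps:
q = 0 (q = 47*0 = 0)
R(n) = 2*n/(-1 + n) (R(n) = (2*n)/(-1 + n) = 2*n/(-1 + n))
c = 368/3 (c = -(-92)*2*(-2)/(-1 - 2) = -(-92)*2*(-2)/(-3) = -(-92)*2*(-2)*(-⅓) = -(-92)*4/3 = -2*(-184/3) = 368/3 ≈ 122.67)
q - c = 0 - 1*368/3 = 0 - 368/3 = -368/3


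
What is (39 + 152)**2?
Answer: 36481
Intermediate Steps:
(39 + 152)**2 = 191**2 = 36481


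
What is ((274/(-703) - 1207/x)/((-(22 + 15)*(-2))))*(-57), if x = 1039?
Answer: 3399621/2844782 ≈ 1.1950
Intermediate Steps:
((274/(-703) - 1207/x)/((-(22 + 15)*(-2))))*(-57) = ((274/(-703) - 1207/1039)/((-(22 + 15)*(-2))))*(-57) = ((274*(-1/703) - 1207*1/1039)/((-37*(-2))))*(-57) = ((-274/703 - 1207/1039)/((-1*(-74))))*(-57) = -1133207/730417/74*(-57) = -1133207/730417*1/74*(-57) = -1133207/54050858*(-57) = 3399621/2844782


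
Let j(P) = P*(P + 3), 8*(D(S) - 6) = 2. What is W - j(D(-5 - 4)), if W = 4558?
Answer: 72003/16 ≈ 4500.2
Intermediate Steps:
D(S) = 25/4 (D(S) = 6 + (1/8)*2 = 6 + 1/4 = 25/4)
j(P) = P*(3 + P)
W - j(D(-5 - 4)) = 4558 - 25*(3 + 25/4)/4 = 4558 - 25*37/(4*4) = 4558 - 1*925/16 = 4558 - 925/16 = 72003/16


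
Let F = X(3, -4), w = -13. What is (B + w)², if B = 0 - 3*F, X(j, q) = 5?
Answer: 784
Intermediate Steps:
F = 5
B = -15 (B = 0 - 3*5 = 0 - 15 = -15)
(B + w)² = (-15 - 13)² = (-28)² = 784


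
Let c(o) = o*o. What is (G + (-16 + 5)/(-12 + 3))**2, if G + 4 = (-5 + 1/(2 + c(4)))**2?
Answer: 49294441/104976 ≈ 469.58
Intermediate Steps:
c(o) = o**2
G = 6625/324 (G = -4 + (-5 + 1/(2 + 4**2))**2 = -4 + (-5 + 1/(2 + 16))**2 = -4 + (-5 + 1/18)**2 = -4 + (-89/18)**2 = -4 + 7921/324 = 6625/324 ≈ 20.448)
(G + (-16 + 5)/(-12 + 3))**2 = (6625/324 + (-16 + 5)/(-12 + 3))**2 = (6625/324 - 11/(-9))**2 = (6625/324 - 11*(-1/9))**2 = (6625/324 + 11/9)**2 = (7021/324)**2 = 49294441/104976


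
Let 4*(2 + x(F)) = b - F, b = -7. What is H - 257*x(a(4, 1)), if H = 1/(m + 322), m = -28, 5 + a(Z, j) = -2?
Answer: 151117/294 ≈ 514.00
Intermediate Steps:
a(Z, j) = -7 (a(Z, j) = -5 - 2 = -7)
H = 1/294 (H = 1/(-28 + 322) = 1/294 ≈ 0.0034014)
x(F) = -15/4 - F/4 (x(F) = -2 + (-7 - F)/4 = -2 + (-7/4 - F/4) = -15/4 - F/4)
H - 257*x(a(4, 1)) = 1/294 - 257*(-15/4 - ¼*(-7)) = 1/294 - 257*(-15/4 + 7/4) = 1/294 - 257*(-2) = 1/294 + 514 = 151117/294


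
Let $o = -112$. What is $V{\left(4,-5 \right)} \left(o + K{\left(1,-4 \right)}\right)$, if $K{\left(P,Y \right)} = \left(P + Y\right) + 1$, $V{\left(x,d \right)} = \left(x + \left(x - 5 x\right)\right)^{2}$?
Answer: $-16416$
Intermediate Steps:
$V{\left(x,d \right)} = 9 x^{2}$ ($V{\left(x,d \right)} = \left(x - 4 x\right)^{2} = \left(- 3 x\right)^{2} = 9 x^{2}$)
$K{\left(P,Y \right)} = 1 + P + Y$
$V{\left(4,-5 \right)} \left(o + K{\left(1,-4 \right)}\right) = 9 \cdot 4^{2} \left(-112 + \left(1 + 1 - 4\right)\right) = 9 \cdot 16 \left(-112 - 2\right) = 144 \left(-114\right) = -16416$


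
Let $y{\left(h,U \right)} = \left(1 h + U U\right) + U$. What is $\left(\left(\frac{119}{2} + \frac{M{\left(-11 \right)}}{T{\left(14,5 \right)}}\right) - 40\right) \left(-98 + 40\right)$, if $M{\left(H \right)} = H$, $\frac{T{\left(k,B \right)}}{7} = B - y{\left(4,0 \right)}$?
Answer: $- \frac{7279}{7} \approx -1039.9$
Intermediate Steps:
$y{\left(h,U \right)} = U + h + U^{2}$ ($y{\left(h,U \right)} = \left(h + U^{2}\right) + U = U + h + U^{2}$)
$T{\left(k,B \right)} = -28 + 7 B$ ($T{\left(k,B \right)} = 7 \left(B - \left(0 + 4 + 0^{2}\right)\right) = 7 \left(B - \left(0 + 4 + 0\right)\right) = 7 \left(B - 4\right) = 7 \left(-4 + B\right) = -28 + 7 B$)
$\left(\left(\frac{119}{2} + \frac{M{\left(-11 \right)}}{T{\left(14,5 \right)}}\right) - 40\right) \left(-98 + 40\right) = \left(\left(\frac{119}{2} - \frac{11}{-28 + 7 \cdot 5}\right) - 40\right) \left(-98 + 40\right) = \left(\left(119 \cdot \frac{1}{2} - \frac{11}{-28 + 35}\right) - 40\right) \left(-58\right) = \left(\left(\frac{119}{2} - \frac{11}{7}\right) - 40\right) \left(-58\right) = \left(\frac{811}{14} - 40\right) \left(-58\right) = \frac{251}{14} \left(-58\right) = - \frac{7279}{7}$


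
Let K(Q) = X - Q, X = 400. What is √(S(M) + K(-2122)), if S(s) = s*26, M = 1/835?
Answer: 2*√439605790/835 ≈ 50.220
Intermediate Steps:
K(Q) = 400 - Q
M = 1/835 ≈ 0.0011976
S(s) = 26*s
√(S(M) + K(-2122)) = √(26*(1/835) + (400 - 1*(-2122))) = √(26/835 + (400 + 2122)) = √(26/835 + 2522) = √(2105896/835) = 2*√439605790/835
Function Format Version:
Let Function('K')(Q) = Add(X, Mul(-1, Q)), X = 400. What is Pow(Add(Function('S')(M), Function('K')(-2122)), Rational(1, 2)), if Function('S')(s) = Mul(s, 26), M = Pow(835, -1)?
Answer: Mul(Rational(2, 835), Pow(439605790, Rational(1, 2))) ≈ 50.220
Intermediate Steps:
Function('K')(Q) = Add(400, Mul(-1, Q))
M = Rational(1, 835) ≈ 0.0011976
Function('S')(s) = Mul(26, s)
Pow(Add(Function('S')(M), Function('K')(-2122)), Rational(1, 2)) = Pow(Add(Mul(26, Rational(1, 835)), Add(400, Mul(-1, -2122))), Rational(1, 2)) = Pow(Add(Rational(26, 835), Add(400, 2122)), Rational(1, 2)) = Pow(Add(Rational(26, 835), 2522), Rational(1, 2)) = Pow(Rational(2105896, 835), Rational(1, 2)) = Mul(Rational(2, 835), Pow(439605790, Rational(1, 2)))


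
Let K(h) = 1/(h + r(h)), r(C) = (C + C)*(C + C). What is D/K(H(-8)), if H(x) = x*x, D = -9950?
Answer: -163657600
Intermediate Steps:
r(C) = 4*C² (r(C) = (2*C)*(2*C) = 4*C²)
H(x) = x²
K(h) = 1/(h + 4*h²)
D/K(H(-8)) = -9950/(1/(((-8)²)*(1 + 4*(-8)²))) = -9950/(1/(64*(1 + 4*64))) = -9950/(1/(64*(1 + 256))) = -9950/((1/64)/257) = -9950/((1/64)*(1/257)) = -9950/1/16448 = -9950*16448 = -163657600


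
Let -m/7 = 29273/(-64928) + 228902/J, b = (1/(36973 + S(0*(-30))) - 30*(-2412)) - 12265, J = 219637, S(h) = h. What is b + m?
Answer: 31683317098525066591/527256836071328 ≈ 60091.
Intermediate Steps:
b = 2221892436/36973 (b = (1/(36973 + 0*(-30)) - 30*(-2412)) - 12265 = (1/(36973 + 0) + 72360) - 12265 = (1/36973 + 72360) - 12265 = 2675366281/36973 - 12265 = 2221892436/36973 ≈ 60095.)
m = -59029006085/14260591136 (m = -7*(29273/(-64928) + 228902/219637) = -7*(29273*(-1/64928) + 228902*(1/219637)) = -7*(-29273/64928 + 228902/219637) = -7*8432715155/14260591136 = -59029006085/14260591136 ≈ -4.1393)
b + m = 2221892436/36973 - 59029006085/14260591136 = 31683317098525066591/527256836071328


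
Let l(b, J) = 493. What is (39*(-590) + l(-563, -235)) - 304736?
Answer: -327253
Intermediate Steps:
(39*(-590) + l(-563, -235)) - 304736 = (39*(-590) + 493) - 304736 = (-23010 + 493) - 304736 = -22517 - 304736 = -327253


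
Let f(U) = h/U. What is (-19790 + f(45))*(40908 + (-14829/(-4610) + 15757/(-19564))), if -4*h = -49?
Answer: -6571654988227934503/8117103600 ≈ -8.0961e+8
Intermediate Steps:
h = 49/4 (h = -¼*(-49) = 49/4 ≈ 12.250)
f(U) = 49/(4*U)
(-19790 + f(45))*(40908 + (-14829/(-4610) + 15757/(-19564))) = (-19790 + (49/4)/45)*(40908 + (-14829/(-4610) + 15757/(-19564))) = (-19790 + (49/4)*(1/45))*(40908 + (-14829*(-1/4610) + 15757*(-1/19564))) = (-19790 + 49/180)*(40908 + (14829/4610 - 15757/19564)) = -3562151*(40908 + 108737393/45095020)/180 = -3562151/180*1844855815553/45095020 = -6571654988227934503/8117103600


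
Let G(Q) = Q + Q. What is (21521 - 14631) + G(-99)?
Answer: 6692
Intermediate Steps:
G(Q) = 2*Q
(21521 - 14631) + G(-99) = (21521 - 14631) + 2*(-99) = 6890 - 198 = 6692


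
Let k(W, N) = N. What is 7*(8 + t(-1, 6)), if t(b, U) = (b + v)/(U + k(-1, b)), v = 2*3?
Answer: 63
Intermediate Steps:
v = 6
t(b, U) = (6 + b)/(U + b) (t(b, U) = (b + 6)/(U + b) = (6 + b)/(U + b))
7*(8 + t(-1, 6)) = 7*(8 + (6 - 1)/(6 - 1)) = 7*(8 + 5/5) = 7*(8 + (⅕)*5) = 7*(8 + 1) = 7*9 = 63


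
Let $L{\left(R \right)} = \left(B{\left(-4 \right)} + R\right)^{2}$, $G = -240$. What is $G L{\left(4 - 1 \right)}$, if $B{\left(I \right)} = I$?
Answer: $-240$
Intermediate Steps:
$L{\left(R \right)} = \left(-4 + R\right)^{2}$
$G L{\left(4 - 1 \right)} = - 240 \left(-4 + \left(4 - 1\right)\right)^{2} = - 240 \left(-4 + 3\right)^{2} = - 240 \left(-1\right)^{2} = \left(-240\right) 1 = -240$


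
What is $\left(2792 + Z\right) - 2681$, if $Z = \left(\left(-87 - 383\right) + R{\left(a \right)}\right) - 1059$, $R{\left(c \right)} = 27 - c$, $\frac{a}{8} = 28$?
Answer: $-1615$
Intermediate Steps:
$a = 224$ ($a = 8 \cdot 28 = 224$)
$Z = -1726$ ($Z = \left(\left(-87 - 383\right) + \left(27 - 224\right)\right) - 1059 = \left(-470 + \left(27 - 224\right)\right) - 1059 = \left(-470 - 197\right) - 1059 = -667 - 1059 = -1726$)
$\left(2792 + Z\right) - 2681 = \left(2792 - 1726\right) - 2681 = 1066 - 2681 = -1615$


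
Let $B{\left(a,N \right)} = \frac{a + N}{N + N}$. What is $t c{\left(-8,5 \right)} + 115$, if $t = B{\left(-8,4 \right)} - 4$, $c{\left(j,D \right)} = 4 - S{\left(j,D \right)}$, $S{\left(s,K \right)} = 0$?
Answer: $97$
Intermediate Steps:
$B{\left(a,N \right)} = \frac{N + a}{2 N}$
$c{\left(j,D \right)} = 4$ ($c{\left(j,D \right)} = 4 - 0 = 4 + 0 = 4$)
$t = - \frac{9}{2}$ ($t = \frac{4 - 8}{2 \cdot 4} - 4 = \frac{1}{2} \cdot \frac{1}{4} \left(-4\right) - 4 = - \frac{1}{2} - 4 = - \frac{9}{2} \approx -4.5$)
$t c{\left(-8,5 \right)} + 115 = \left(- \frac{9}{2}\right) 4 + 115 = -18 + 115 = 97$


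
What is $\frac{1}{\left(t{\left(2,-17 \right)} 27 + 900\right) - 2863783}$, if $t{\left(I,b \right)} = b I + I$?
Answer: $- \frac{1}{2863747} \approx -3.4919 \cdot 10^{-7}$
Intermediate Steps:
$t{\left(I,b \right)} = I + I b$ ($t{\left(I,b \right)} = I b + I = I + I b$)
$\frac{1}{\left(t{\left(2,-17 \right)} 27 + 900\right) - 2863783} = \frac{1}{\left(2 \left(1 - 17\right) 27 + 900\right) - 2863783} = \frac{1}{\left(2 \left(-16\right) 27 + 900\right) - 2863783} = \frac{1}{\left(\left(-32\right) 27 + 900\right) - 2863783} = \frac{1}{\left(-864 + 900\right) - 2863783} = \frac{1}{36 - 2863783} = \frac{1}{-2863747} = - \frac{1}{2863747}$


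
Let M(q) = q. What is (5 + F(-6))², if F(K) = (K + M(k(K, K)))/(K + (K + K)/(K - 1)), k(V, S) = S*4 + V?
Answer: 4489/25 ≈ 179.56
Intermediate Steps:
k(V, S) = V + 4*S (k(V, S) = 4*S + V = V + 4*S)
F(K) = 6*K/(K + 2*K/(-1 + K)) (F(K) = (K + (K + 4*K))/(K + (K + K)/(K - 1)) = (K + 5*K)/(K + (2*K)/(-1 + K)) = (6*K)/(K + 2*K/(-1 + K)) = 6*K/(K + 2*K/(-1 + K)))
(5 + F(-6))² = (5 + 6*(-1 - 6)/(1 - 6))² = (5 + 6*(-7)/(-5))² = (5 + 6*(-⅕)*(-7))² = (5 + 42/5)² = (67/5)² = 4489/25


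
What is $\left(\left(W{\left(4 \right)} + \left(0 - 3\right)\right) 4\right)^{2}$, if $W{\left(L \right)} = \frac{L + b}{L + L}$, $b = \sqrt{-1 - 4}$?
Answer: $\frac{\left(20 - i \sqrt{5}\right)^{2}}{4} \approx 98.75 - 22.361 i$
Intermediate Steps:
$b = i \sqrt{5}$ ($b = \sqrt{-5} = i \sqrt{5} \approx 2.2361 i$)
$W{\left(L \right)} = \frac{L + i \sqrt{5}}{2 L}$ ($W{\left(L \right)} = \frac{L + i \sqrt{5}}{L + L} = \frac{L + i \sqrt{5}}{2 L}$)
$\left(\left(W{\left(4 \right)} + \left(0 - 3\right)\right) 4\right)^{2} = \left(\left(\frac{4 + i \sqrt{5}}{2 \cdot 4} + \left(0 - 3\right)\right) 4\right)^{2} = \left(\left(\frac{1}{2} \cdot \frac{1}{4} \left(4 + i \sqrt{5}\right) + \left(0 - 3\right)\right) 4\right)^{2} = \left(\left(\left(\frac{1}{2} + \frac{i \sqrt{5}}{8}\right) - 3\right) 4\right)^{2} = \left(\left(- \frac{5}{2} + \frac{i \sqrt{5}}{8}\right) 4\right)^{2} = \left(-10 + \frac{i \sqrt{5}}{2}\right)^{2}$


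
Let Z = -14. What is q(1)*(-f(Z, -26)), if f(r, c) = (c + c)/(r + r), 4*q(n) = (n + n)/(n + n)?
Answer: -13/28 ≈ -0.46429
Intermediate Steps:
q(n) = ¼ (q(n) = ((n + n)/(n + n))/4 = ((2*n)/((2*n)))/4 = ((2*n)*(1/(2*n)))/4 = (¼)*1 = ¼)
f(r, c) = c/r (f(r, c) = (2*c)/((2*r)) = (2*c)*(1/(2*r)) = c/r)
q(1)*(-f(Z, -26)) = (-(-26)/(-14))/4 = (-(-26)*(-1)/14)/4 = (-1*13/7)/4 = (¼)*(-13/7) = -13/28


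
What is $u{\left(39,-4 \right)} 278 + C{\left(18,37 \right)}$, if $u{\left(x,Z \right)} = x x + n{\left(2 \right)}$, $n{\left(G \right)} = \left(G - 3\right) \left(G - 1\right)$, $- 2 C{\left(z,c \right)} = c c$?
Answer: $\frac{843751}{2} \approx 4.2188 \cdot 10^{5}$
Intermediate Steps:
$C{\left(z,c \right)} = - \frac{c^{2}}{2}$ ($C{\left(z,c \right)} = - \frac{c c}{2} = - \frac{c^{2}}{2}$)
$n{\left(G \right)} = \left(-1 + G\right) \left(-3 + G\right)$ ($n{\left(G \right)} = \left(-3 + G\right) \left(-1 + G\right) = \left(-1 + G\right) \left(-3 + G\right)$)
$u{\left(x,Z \right)} = -1 + x^{2}$ ($u{\left(x,Z \right)} = x x + \left(3 + 2^{2} - 8\right) = x^{2} + \left(3 + 4 - 8\right) = x^{2} - 1 = -1 + x^{2}$)
$u{\left(39,-4 \right)} 278 + C{\left(18,37 \right)} = \left(-1 + 39^{2}\right) 278 - \frac{37^{2}}{2} = \left(-1 + 1521\right) 278 - \frac{1369}{2} = 1520 \cdot 278 - \frac{1369}{2} = 422560 - \frac{1369}{2} = \frac{843751}{2}$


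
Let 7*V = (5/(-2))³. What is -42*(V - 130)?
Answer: 22215/4 ≈ 5553.8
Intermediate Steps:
V = -125/56 (V = (5/(-2))³/7 = (5*(-½))³/7 = (-5/2)³/7 = (⅐)*(-125/8) = -125/56 ≈ -2.2321)
-42*(V - 130) = -42*(-125/56 - 130) = -42*(-7405/56) = 22215/4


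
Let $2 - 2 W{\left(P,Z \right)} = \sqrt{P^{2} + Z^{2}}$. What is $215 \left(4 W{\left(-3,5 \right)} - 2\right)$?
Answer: $430 - 430 \sqrt{34} \approx -2077.3$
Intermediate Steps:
$W{\left(P,Z \right)} = 1 - \frac{\sqrt{P^{2} + Z^{2}}}{2}$
$215 \left(4 W{\left(-3,5 \right)} - 2\right) = 215 \left(4 \left(1 - \frac{\sqrt{\left(-3\right)^{2} + 5^{2}}}{2}\right) - 2\right) = 215 \left(4 \left(1 - \frac{\sqrt{9 + 25}}{2}\right) - 2\right) = 215 \left(4 \left(1 - \frac{\sqrt{34}}{2}\right) - 2\right) = 215 \left(\left(4 - 2 \sqrt{34}\right) - 2\right) = 215 \left(2 - 2 \sqrt{34}\right) = 430 - 430 \sqrt{34}$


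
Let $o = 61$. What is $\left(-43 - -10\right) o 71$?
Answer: $-142923$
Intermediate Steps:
$\left(-43 - -10\right) o 71 = \left(-43 - -10\right) 61 \cdot 71 = \left(-43 + 10\right) 61 \cdot 71 = \left(-33\right) 61 \cdot 71 = \left(-2013\right) 71 = -142923$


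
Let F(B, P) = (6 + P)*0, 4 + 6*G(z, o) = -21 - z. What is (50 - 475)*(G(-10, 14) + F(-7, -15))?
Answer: 2125/2 ≈ 1062.5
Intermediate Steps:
G(z, o) = -25/6 - z/6 (G(z, o) = -2/3 + (-21 - z)/6 = -2/3 + (-7/2 - z/6) = -25/6 - z/6)
F(B, P) = 0
(50 - 475)*(G(-10, 14) + F(-7, -15)) = (50 - 475)*((-25/6 - 1/6*(-10)) + 0) = -425*((-25/6 + 5/3) + 0) = -425*(-5/2 + 0) = -425*(-5/2) = 2125/2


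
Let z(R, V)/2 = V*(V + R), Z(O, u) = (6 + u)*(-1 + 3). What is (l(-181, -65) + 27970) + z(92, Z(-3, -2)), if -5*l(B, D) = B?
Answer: 148031/5 ≈ 29606.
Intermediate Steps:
l(B, D) = -B/5
Z(O, u) = 12 + 2*u (Z(O, u) = (6 + u)*2 = 12 + 2*u)
z(R, V) = 2*V*(R + V) (z(R, V) = 2*(V*(V + R)) = 2*(V*(R + V)) = 2*V*(R + V))
(l(-181, -65) + 27970) + z(92, Z(-3, -2)) = (-⅕*(-181) + 27970) + 2*(12 + 2*(-2))*(92 + (12 + 2*(-2))) = (181/5 + 27970) + 2*(12 - 4)*(92 + (12 - 4)) = 140031/5 + 2*8*(92 + 8) = 140031/5 + 2*8*100 = 140031/5 + 1600 = 148031/5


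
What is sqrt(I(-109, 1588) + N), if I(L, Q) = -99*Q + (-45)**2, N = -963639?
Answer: 3*I*sqrt(124314) ≈ 1057.7*I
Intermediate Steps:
I(L, Q) = 2025 - 99*Q (I(L, Q) = -99*Q + 2025 = 2025 - 99*Q)
sqrt(I(-109, 1588) + N) = sqrt((2025 - 99*1588) - 963639) = sqrt((2025 - 157212) - 963639) = sqrt(-155187 - 963639) = sqrt(-1118826) = 3*I*sqrt(124314)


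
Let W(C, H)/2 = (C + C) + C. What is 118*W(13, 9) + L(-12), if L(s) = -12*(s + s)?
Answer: 9492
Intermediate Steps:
L(s) = -24*s
W(C, H) = 6*C (W(C, H) = 2*((C + C) + C) = 2*(2*C + C) = 2*(3*C) = 6*C)
118*W(13, 9) + L(-12) = 118*(6*13) - 24*(-12) = 118*78 + 288 = 9204 + 288 = 9492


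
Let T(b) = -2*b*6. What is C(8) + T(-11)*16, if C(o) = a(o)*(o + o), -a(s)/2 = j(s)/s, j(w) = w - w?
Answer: 2112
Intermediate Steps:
j(w) = 0
a(s) = 0 (a(s) = -0/s = -2*0 = 0)
C(o) = 0 (C(o) = 0*(o + o) = 0*(2*o) = 0)
T(b) = -12*b
C(8) + T(-11)*16 = 0 - 12*(-11)*16 = 0 + 132*16 = 0 + 2112 = 2112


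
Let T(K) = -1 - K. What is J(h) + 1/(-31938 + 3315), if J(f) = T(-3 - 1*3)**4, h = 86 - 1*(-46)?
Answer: 17889374/28623 ≈ 625.00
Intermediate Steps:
h = 132 (h = 86 + 46 = 132)
J(f) = 625 (J(f) = (-1 - (-3 - 1*3))**4 = (-1 - (-3 - 3))**4 = (-1 - 1*(-6))**4 = (-1 + 6)**4 = 5**4 = 625)
J(h) + 1/(-31938 + 3315) = 625 + 1/(-31938 + 3315) = 625 + 1/(-28623) = 625 - 1/28623 = 17889374/28623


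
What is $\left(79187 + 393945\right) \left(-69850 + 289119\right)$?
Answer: $103743180508$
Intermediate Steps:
$\left(79187 + 393945\right) \left(-69850 + 289119\right) = 473132 \cdot 219269 = 103743180508$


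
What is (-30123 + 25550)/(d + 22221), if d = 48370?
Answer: -4573/70591 ≈ -0.064782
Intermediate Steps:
(-30123 + 25550)/(d + 22221) = (-30123 + 25550)/(48370 + 22221) = -4573/70591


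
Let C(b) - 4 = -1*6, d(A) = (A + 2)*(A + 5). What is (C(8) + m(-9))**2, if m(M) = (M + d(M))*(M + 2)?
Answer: 18225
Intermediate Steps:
d(A) = (2 + A)*(5 + A)
C(b) = -2 (C(b) = 4 - 1*6 = 4 - 6 = -2)
m(M) = (2 + M)*(10 + M**2 + 8*M) (m(M) = (M + (10 + M**2 + 7*M))*(M + 2) = (10 + M**2 + 8*M)*(2 + M) = (2 + M)*(10 + M**2 + 8*M))
(C(8) + m(-9))**2 = (-2 + (20 + (-9)**3 + 10*(-9)**2 + 26*(-9)))**2 = (-2 + (20 - 729 + 10*81 - 234))**2 = (-2 + (20 - 729 + 810 - 234))**2 = (-2 - 133)**2 = (-135)**2 = 18225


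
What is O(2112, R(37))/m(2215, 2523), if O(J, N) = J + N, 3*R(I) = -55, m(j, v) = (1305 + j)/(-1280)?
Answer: -2284/3 ≈ -761.33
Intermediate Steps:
m(j, v) = -261/256 - j/1280 (m(j, v) = (1305 + j)*(-1/1280) = -261/256 - j/1280)
R(I) = -55/3 (R(I) = (⅓)*(-55) = -55/3)
O(2112, R(37))/m(2215, 2523) = (2112 - 55/3)/(-261/256 - 1/1280*2215) = 6281/(3*(-261/256 - 443/256)) = 6281/(3*(-11/4)) = (6281/3)*(-4/11) = -2284/3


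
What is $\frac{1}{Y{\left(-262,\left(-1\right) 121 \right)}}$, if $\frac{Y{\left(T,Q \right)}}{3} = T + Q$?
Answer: $- \frac{1}{1149} \approx -0.00087032$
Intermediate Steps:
$Y{\left(T,Q \right)} = 3 Q + 3 T$ ($Y{\left(T,Q \right)} = 3 \left(T + Q\right) = 3 \left(Q + T\right) = 3 Q + 3 T$)
$\frac{1}{Y{\left(-262,\left(-1\right) 121 \right)}} = \frac{1}{3 \left(\left(-1\right) 121\right) + 3 \left(-262\right)} = \frac{1}{3 \left(-121\right) - 786} = \frac{1}{-363 - 786} = \frac{1}{-1149} = - \frac{1}{1149}$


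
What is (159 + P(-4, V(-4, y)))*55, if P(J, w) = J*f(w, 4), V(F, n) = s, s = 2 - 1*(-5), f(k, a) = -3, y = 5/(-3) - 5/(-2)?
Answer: 9405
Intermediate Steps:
y = ⅚ (y = 5*(-⅓) - 5*(-½) = -5/3 + 5/2 = ⅚ ≈ 0.83333)
s = 7 (s = 2 + 5 = 7)
V(F, n) = 7
P(J, w) = -3*J (P(J, w) = J*(-3) = -3*J)
(159 + P(-4, V(-4, y)))*55 = (159 - 3*(-4))*55 = (159 + 12)*55 = 171*55 = 9405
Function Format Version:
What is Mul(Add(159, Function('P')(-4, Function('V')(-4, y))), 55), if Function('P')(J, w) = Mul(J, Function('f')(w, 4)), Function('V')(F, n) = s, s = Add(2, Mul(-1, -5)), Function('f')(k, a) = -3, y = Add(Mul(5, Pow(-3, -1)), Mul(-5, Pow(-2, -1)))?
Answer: 9405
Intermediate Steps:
y = Rational(5, 6) (y = Add(Mul(5, Rational(-1, 3)), Mul(-5, Rational(-1, 2))) = Add(Rational(-5, 3), Rational(5, 2)) = Rational(5, 6) ≈ 0.83333)
s = 7 (s = Add(2, 5) = 7)
Function('V')(F, n) = 7
Function('P')(J, w) = Mul(-3, J) (Function('P')(J, w) = Mul(J, -3) = Mul(-3, J))
Mul(Add(159, Function('P')(-4, Function('V')(-4, y))), 55) = Mul(Add(159, Mul(-3, -4)), 55) = Mul(Add(159, 12), 55) = Mul(171, 55) = 9405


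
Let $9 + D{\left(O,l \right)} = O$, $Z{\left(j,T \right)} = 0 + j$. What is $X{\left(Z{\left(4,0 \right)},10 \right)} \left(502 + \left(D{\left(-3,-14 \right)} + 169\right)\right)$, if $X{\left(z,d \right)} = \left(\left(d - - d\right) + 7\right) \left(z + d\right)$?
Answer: $249102$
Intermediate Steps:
$Z{\left(j,T \right)} = j$
$D{\left(O,l \right)} = -9 + O$
$X{\left(z,d \right)} = \left(7 + 2 d\right) \left(d + z\right)$ ($X{\left(z,d \right)} = \left(\left(d + d\right) + 7\right) \left(d + z\right) = \left(2 d + 7\right) \left(d + z\right) = \left(7 + 2 d\right) \left(d + z\right)$)
$X{\left(Z{\left(4,0 \right)},10 \right)} \left(502 + \left(D{\left(-3,-14 \right)} + 169\right)\right) = \left(2 \cdot 10^{2} + 7 \cdot 10 + 7 \cdot 4 + 2 \cdot 10 \cdot 4\right) \left(502 + \left(\left(-9 - 3\right) + 169\right)\right) = \left(2 \cdot 100 + 70 + 28 + 80\right) \left(502 + \left(-12 + 169\right)\right) = \left(200 + 70 + 28 + 80\right) \left(502 + 157\right) = 378 \cdot 659 = 249102$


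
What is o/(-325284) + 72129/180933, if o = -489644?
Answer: 9337930624/4904550831 ≈ 1.9039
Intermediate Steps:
o/(-325284) + 72129/180933 = -489644/(-325284) + 72129/180933 = -489644*(-1/325284) + 72129*(1/180933) = 122411/81321 + 24043/60311 = 9337930624/4904550831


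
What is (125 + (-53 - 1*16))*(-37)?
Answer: -2072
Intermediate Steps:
(125 + (-53 - 1*16))*(-37) = (125 + (-53 - 16))*(-37) = (125 - 69)*(-37) = 56*(-37) = -2072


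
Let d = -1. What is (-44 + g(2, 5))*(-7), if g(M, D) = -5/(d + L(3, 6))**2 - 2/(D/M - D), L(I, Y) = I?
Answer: 6223/20 ≈ 311.15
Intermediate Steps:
g(M, D) = -5/4 - 2/(-D + D/M) (g(M, D) = -5/(-1 + 3)**2 - 2/(D/M - D) = -5/(2**2) - 2/(-D + D/M) = -5/4 - 2/(-D + D/M))
(-44 + g(2, 5))*(-7) = (-44 + (1/4)*(5*5 + 8*2 - 5*5*2)/(5*(-1 + 2)))*(-7) = (-44 + (1/4)*(1/5)*(25 + 16 - 50)/1)*(-7) = (-44 + (1/4)*(1/5)*1*(-9))*(-7) = (-44 - 9/20)*(-7) = -889/20*(-7) = 6223/20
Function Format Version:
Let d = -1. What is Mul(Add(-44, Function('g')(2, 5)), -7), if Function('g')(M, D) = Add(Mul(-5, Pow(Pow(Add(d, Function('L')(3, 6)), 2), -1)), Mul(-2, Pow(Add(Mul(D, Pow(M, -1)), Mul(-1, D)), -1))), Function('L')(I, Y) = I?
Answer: Rational(6223, 20) ≈ 311.15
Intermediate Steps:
Function('g')(M, D) = Add(Rational(-5, 4), Mul(-2, Pow(Add(Mul(-1, D), Mul(D, Pow(M, -1))), -1))) (Function('g')(M, D) = Add(Mul(-5, Pow(Pow(Add(-1, 3), 2), -1)), Mul(-2, Pow(Add(Mul(D, Pow(M, -1)), Mul(-1, D)), -1))) = Add(Mul(-5, Pow(Pow(2, 2), -1)), Mul(-2, Pow(Add(Mul(-1, D), Mul(D, Pow(M, -1))), -1))) = Add(Mul(-5, Pow(4, -1)), Mul(-2, Pow(Add(Mul(-1, D), Mul(D, Pow(M, -1))), -1))) = Add(Mul(-5, Rational(1, 4)), Mul(-2, Pow(Add(Mul(-1, D), Mul(D, Pow(M, -1))), -1))) = Add(Rational(-5, 4), Mul(-2, Pow(Add(Mul(-1, D), Mul(D, Pow(M, -1))), -1))))
Mul(Add(-44, Function('g')(2, 5)), -7) = Mul(Add(-44, Mul(Rational(1, 4), Pow(5, -1), Pow(Add(-1, 2), -1), Add(Mul(5, 5), Mul(8, 2), Mul(-5, 5, 2)))), -7) = Mul(Add(-44, Mul(Rational(1, 4), Rational(1, 5), Pow(1, -1), Add(25, 16, -50))), -7) = Mul(Add(-44, Mul(Rational(1, 4), Rational(1, 5), 1, -9)), -7) = Mul(Add(-44, Rational(-9, 20)), -7) = Mul(Rational(-889, 20), -7) = Rational(6223, 20)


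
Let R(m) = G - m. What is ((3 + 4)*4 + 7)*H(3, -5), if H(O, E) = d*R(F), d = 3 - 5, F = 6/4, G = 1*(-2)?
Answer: 245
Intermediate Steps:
G = -2
F = 3/2 (F = 6*(¼) = 3/2 ≈ 1.5000)
R(m) = -2 - m
d = -2
H(O, E) = 7 (H(O, E) = -2*(-2 - 1*3/2) = -2*(-2 - 3/2) = -2*(-7/2) = 7)
((3 + 4)*4 + 7)*H(3, -5) = ((3 + 4)*4 + 7)*7 = (7*4 + 7)*7 = (28 + 7)*7 = 35*7 = 245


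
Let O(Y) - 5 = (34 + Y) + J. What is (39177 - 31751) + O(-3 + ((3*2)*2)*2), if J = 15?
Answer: 7501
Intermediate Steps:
O(Y) = 54 + Y (O(Y) = 5 + ((34 + Y) + 15) = 5 + (49 + Y) = 54 + Y)
(39177 - 31751) + O(-3 + ((3*2)*2)*2) = (39177 - 31751) + (54 + (-3 + ((3*2)*2)*2)) = 7426 + (54 + (-3 + (6*2)*2)) = 7426 + (54 + (-3 + 12*2)) = 7426 + (54 + (-3 + 24)) = 7426 + (54 + 21) = 7426 + 75 = 7501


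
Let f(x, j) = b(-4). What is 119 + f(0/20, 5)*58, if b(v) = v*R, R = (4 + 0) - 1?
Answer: -577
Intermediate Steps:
R = 3 (R = 4 - 1 = 3)
b(v) = 3*v (b(v) = v*3 = 3*v)
f(x, j) = -12 (f(x, j) = 3*(-4) = -12)
119 + f(0/20, 5)*58 = 119 - 12*58 = 119 - 696 = -577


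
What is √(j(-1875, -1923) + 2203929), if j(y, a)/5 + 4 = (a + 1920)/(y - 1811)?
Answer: √29943621259054/3686 ≈ 1484.6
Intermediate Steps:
j(y, a) = -20 + 5*(1920 + a)/(-1811 + y) (j(y, a) = -20 + 5*((a + 1920)/(y - 1811)) = -20 + 5*((1920 + a)/(-1811 + y)) = -20 + 5*(1920 + a)/(-1811 + y))
√(j(-1875, -1923) + 2203929) = √(5*(9164 - 1923 - 4*(-1875))/(-1811 - 1875) + 2203929) = √(5*(9164 - 1923 + 7500)/(-3686) + 2203929) = √(5*(-1/3686)*14741 + 2203929) = √(-73705/3686 + 2203929) = √(8123608589/3686) = √29943621259054/3686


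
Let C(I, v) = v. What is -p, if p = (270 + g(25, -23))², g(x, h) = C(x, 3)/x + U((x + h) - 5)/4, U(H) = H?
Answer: -725601969/10000 ≈ -72560.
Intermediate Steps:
g(x, h) = -5/4 + 3/x + h/4 + x/4 (g(x, h) = 3/x + ((x + h) - 5)/4 = 3/x + ((h + x) - 5)*(¼) = 3/x + (-5 + h + x)*(¼) = 3/x + (-5/4 + h/4 + x/4) = -5/4 + 3/x + h/4 + x/4)
p = 725601969/10000 (p = (270 + (¼)*(12 + 25*(-5 - 23 + 25))/25)² = (270 + (¼)*(1/25)*(12 + 25*(-3)))² = (270 + (¼)*(1/25)*(12 - 75))² = (270 + (¼)*(1/25)*(-63))² = (270 - 63/100)² = (26937/100)² = 725601969/10000 ≈ 72560.)
-p = -1*725601969/10000 = -725601969/10000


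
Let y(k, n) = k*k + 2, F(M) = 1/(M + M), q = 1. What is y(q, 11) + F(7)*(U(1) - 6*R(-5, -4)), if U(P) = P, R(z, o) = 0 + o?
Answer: 67/14 ≈ 4.7857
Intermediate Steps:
R(z, o) = o
F(M) = 1/(2*M)
y(k, n) = 2 + k**2 (y(k, n) = k**2 + 2 = 2 + k**2)
y(q, 11) + F(7)*(U(1) - 6*R(-5, -4)) = (2 + 1**2) + ((1/2)/7)*(1 - 6*(-4)) = (2 + 1) + ((1/2)*(1/7))*(1 + 24) = 3 + (1/14)*25 = 3 + 25/14 = 67/14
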